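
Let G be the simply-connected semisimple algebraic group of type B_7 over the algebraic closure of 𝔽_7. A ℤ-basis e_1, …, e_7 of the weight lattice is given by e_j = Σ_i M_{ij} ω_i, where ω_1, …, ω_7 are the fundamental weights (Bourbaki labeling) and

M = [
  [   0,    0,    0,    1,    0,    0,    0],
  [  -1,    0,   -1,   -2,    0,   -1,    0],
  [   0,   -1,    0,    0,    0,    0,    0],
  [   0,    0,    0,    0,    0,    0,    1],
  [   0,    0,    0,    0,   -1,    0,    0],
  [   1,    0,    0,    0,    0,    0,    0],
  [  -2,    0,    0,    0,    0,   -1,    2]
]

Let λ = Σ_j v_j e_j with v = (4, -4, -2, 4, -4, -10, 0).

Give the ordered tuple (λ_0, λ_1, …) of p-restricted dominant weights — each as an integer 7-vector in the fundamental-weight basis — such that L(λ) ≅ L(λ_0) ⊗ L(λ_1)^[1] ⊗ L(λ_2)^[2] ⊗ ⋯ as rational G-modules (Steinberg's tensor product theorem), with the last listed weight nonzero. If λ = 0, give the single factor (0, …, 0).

((4, 0, 4, 0, 4, 4, 2),)

Compute c_i = Σ_j M_{ij} v_j with v = (4, -4, -2, 4, -4, -10, 0):
  c_1 = (0)·(4) + (0)·(-4) + (0)·(-2) + (1)·(4) + (0)·(-4) + (0)·(-10) + (0)·(0) = 4
  c_2 = (-1)·(4) + (0)·(-4) + (-1)·(-2) + (-2)·(4) + (0)·(-4) + (-1)·(-10) + (0)·(0) = 0
  c_3 = (0)·(4) + (-1)·(-4) + (0)·(-2) + (0)·(4) + (0)·(-4) + (0)·(-10) + (0)·(0) = 4
  c_4 = (0)·(4) + (0)·(-4) + (0)·(-2) + (0)·(4) + (0)·(-4) + (0)·(-10) + (1)·(0) = 0
  c_5 = (0)·(4) + (0)·(-4) + (0)·(-2) + (0)·(4) + (-1)·(-4) + (0)·(-10) + (0)·(0) = 4
  c_6 = (1)·(4) + (0)·(-4) + (0)·(-2) + (0)·(4) + (0)·(-4) + (0)·(-10) + (0)·(0) = 4
  c_7 = (-2)·(4) + (0)·(-4) + (0)·(-2) + (0)·(4) + (0)·(-4) + (-1)·(-10) + (2)·(0) = 2
p = 7; digits c_i = Σ_j d_{ij}·7^j, 0 ≤ d_{ij} < 7:
  c_1 = 4 = 4·7^0
  c_2 = 0
  c_3 = 4 = 4·7^0
  c_4 = 0
  c_5 = 4 = 4·7^0
  c_6 = 4 = 4·7^0
  c_7 = 2 = 2·7^0
λ_0 = (4, 0, 4, 0, 4, 4, 2)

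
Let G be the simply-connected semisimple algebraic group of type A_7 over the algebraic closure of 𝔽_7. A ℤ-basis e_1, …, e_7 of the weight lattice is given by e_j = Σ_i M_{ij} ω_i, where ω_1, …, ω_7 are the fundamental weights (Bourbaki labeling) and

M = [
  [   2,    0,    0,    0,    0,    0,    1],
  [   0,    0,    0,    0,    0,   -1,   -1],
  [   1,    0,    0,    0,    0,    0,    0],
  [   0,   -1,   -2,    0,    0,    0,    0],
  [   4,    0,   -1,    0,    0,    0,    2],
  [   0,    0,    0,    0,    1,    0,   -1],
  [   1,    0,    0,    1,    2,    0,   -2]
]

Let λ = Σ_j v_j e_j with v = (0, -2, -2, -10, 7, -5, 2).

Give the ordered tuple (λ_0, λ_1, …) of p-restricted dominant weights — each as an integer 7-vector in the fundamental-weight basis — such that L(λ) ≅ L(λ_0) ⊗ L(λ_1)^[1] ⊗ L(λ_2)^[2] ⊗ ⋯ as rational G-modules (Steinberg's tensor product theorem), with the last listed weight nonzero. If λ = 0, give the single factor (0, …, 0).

ω-coordinates c = M·v, v = (0, -2, -2, -10, 7, -5, 2):
  c_1 = 2*0 + 0*-2 + 0*-2 + 0*-10 + 0*7 + 0*-5 + 1*2 = 2
  c_2 = 0*0 + 0*-2 + 0*-2 + 0*-10 + 0*7 + -1*-5 + -1*2 = 3
  c_3 = 1*0 + 0*-2 + 0*-2 + 0*-10 + 0*7 + 0*-5 + 0*2 = 0
  c_4 = 0*0 + -1*-2 + -2*-2 + 0*-10 + 0*7 + 0*-5 + 0*2 = 6
  c_5 = 4*0 + 0*-2 + -1*-2 + 0*-10 + 0*7 + 0*-5 + 2*2 = 6
  c_6 = 0*0 + 0*-2 + 0*-2 + 0*-10 + 1*7 + 0*-5 + -1*2 = 5
  c_7 = 1*0 + 0*-2 + 0*-2 + 1*-10 + 2*7 + 0*-5 + -2*2 = 0
Base-7 expansion of each c_i:
  c_1 = 2 = 2·7^0
  c_2 = 3 = 3·7^0
  c_3 = 0
  c_4 = 6 = 6·7^0
  c_5 = 6 = 6·7^0
  c_6 = 5 = 5·7^0
  c_7 = 0
λ_0 = (2, 3, 0, 6, 6, 5, 0)

((2, 3, 0, 6, 6, 5, 0),)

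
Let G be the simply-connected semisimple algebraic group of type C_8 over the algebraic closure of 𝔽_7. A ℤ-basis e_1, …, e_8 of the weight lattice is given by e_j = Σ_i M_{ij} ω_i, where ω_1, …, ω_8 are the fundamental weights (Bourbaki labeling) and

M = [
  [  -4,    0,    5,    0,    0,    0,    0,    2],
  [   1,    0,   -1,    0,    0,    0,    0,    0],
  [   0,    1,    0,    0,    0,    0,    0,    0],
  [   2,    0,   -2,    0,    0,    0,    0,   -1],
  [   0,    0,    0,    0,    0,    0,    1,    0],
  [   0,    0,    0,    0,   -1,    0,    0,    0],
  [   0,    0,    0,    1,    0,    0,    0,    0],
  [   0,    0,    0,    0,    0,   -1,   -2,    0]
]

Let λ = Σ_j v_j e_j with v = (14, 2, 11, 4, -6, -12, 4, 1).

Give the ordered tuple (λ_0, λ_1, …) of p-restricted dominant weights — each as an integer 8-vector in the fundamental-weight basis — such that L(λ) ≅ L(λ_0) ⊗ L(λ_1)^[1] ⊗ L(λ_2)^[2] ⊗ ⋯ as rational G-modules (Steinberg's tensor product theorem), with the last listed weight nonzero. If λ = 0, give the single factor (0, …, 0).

((1, 3, 2, 5, 4, 6, 4, 4),)

Compute c_i = Σ_j M_{ij} v_j with v = (14, 2, 11, 4, -6, -12, 4, 1):
  c_1 = -4*14 + 0*2 + 5*11 + 0*4 + 0*-6 + 0*-12 + 0*4 + 2*1 = 1
  c_2 = 1*14 + 0*2 + -1*11 + 0*4 + 0*-6 + 0*-12 + 0*4 + 0*1 = 3
  c_3 = 0*14 + 1*2 + 0*11 + 0*4 + 0*-6 + 0*-12 + 0*4 + 0*1 = 2
  c_4 = 2*14 + 0*2 + -2*11 + 0*4 + 0*-6 + 0*-12 + 0*4 + -1*1 = 5
  c_5 = 0*14 + 0*2 + 0*11 + 0*4 + 0*-6 + 0*-12 + 1*4 + 0*1 = 4
  c_6 = 0*14 + 0*2 + 0*11 + 0*4 + -1*-6 + 0*-12 + 0*4 + 0*1 = 6
  c_7 = 0*14 + 0*2 + 0*11 + 1*4 + 0*-6 + 0*-12 + 0*4 + 0*1 = 4
  c_8 = 0*14 + 0*2 + 0*11 + 0*4 + 0*-6 + -1*-12 + -2*4 + 0*1 = 4
Writing each c_i in base p = 7:
  c_1 = 1 = 1·7^0
  c_2 = 3 = 3·7^0
  c_3 = 2 = 2·7^0
  c_4 = 5 = 5·7^0
  c_5 = 4 = 4·7^0
  c_6 = 6 = 6·7^0
  c_7 = 4 = 4·7^0
  c_8 = 4 = 4·7^0
λ_0 = (1, 3, 2, 5, 4, 6, 4, 4)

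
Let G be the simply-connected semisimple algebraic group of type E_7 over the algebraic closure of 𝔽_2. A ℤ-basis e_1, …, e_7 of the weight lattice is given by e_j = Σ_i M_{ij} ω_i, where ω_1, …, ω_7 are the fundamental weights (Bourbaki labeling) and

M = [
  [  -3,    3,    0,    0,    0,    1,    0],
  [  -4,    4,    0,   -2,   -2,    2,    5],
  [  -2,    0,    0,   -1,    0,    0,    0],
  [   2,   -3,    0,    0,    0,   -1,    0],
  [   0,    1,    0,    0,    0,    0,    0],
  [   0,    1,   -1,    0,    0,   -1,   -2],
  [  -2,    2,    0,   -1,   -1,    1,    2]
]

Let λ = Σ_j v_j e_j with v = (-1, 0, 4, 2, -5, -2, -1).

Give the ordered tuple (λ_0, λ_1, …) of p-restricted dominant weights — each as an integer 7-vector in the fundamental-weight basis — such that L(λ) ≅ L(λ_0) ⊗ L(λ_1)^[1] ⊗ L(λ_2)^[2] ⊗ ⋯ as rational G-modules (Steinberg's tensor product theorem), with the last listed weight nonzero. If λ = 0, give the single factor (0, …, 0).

ω-coordinates c = M·v, v = (-1, 0, 4, 2, -5, -2, -1):
  c_1 = (-3)·(-1) + 3·0 + 0·4 + 0·2 + (0)·(-5) + (1)·(-2) + (0)·(-1) = 1
  c_2 = (-4)·(-1) + 4·0 + 0·4 + (-2)·(2) + (-2)·(-5) + (2)·(-2) + (5)·(-1) = 1
  c_3 = (-2)·(-1) + 0·0 + 0·4 + (-1)·(2) + (0)·(-5) + (0)·(-2) + (0)·(-1) = 0
  c_4 = (2)·(-1) + (-3)·(0) + 0·4 + 0·2 + (0)·(-5) + (-1)·(-2) + (0)·(-1) = 0
  c_5 = (0)·(-1) + 1·0 + 0·4 + 0·2 + (0)·(-5) + (0)·(-2) + (0)·(-1) = 0
  c_6 = (0)·(-1) + 1·0 + (-1)·(4) + 0·2 + (0)·(-5) + (-1)·(-2) + (-2)·(-1) = 0
  c_7 = (-2)·(-1) + 2·0 + 0·4 + (-1)·(2) + (-1)·(-5) + (1)·(-2) + (2)·(-1) = 1
Expand coordinatewise in base 2:
  c_1 = 1 = 1·2^0
  c_2 = 1 = 1·2^0
  c_3 = 0
  c_4 = 0
  c_5 = 0
  c_6 = 0
  c_7 = 1 = 1·2^0
λ_0 = (1, 1, 0, 0, 0, 0, 1)

((1, 1, 0, 0, 0, 0, 1),)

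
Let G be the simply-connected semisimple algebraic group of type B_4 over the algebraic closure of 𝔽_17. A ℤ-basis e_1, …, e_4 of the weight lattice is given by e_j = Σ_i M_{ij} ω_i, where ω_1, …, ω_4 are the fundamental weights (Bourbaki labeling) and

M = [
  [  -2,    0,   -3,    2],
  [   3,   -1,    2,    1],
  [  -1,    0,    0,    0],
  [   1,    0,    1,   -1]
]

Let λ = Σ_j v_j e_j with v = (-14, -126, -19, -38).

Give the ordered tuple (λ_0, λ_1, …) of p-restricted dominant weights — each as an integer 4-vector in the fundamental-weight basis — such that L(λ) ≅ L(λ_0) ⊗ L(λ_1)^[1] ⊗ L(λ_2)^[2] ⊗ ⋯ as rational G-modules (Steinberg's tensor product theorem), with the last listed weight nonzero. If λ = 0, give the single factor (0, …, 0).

((9, 8, 14, 5),)

Converting to the ω-basis (c_i = row i of M dotted with v = (-14, -126, -19, -38)):
  c_1 = (-2)·(-14) + (0)·(-126) + (-3)·(-19) + (2)·(-38) = 9
  c_2 = (3)·(-14) + (-1)·(-126) + (2)·(-19) + (1)·(-38) = 8
  c_3 = (-1)·(-14) + (0)·(-126) + (0)·(-19) + (0)·(-38) = 14
  c_4 = (1)·(-14) + (0)·(-126) + (1)·(-19) + (-1)·(-38) = 5
Expand coordinatewise in base 17:
  c_1 = 9 = 9·17^0
  c_2 = 8 = 8·17^0
  c_3 = 14 = 14·17^0
  c_4 = 5 = 5·17^0
p-restricted factor λ_0 = (9, 8, 14, 5)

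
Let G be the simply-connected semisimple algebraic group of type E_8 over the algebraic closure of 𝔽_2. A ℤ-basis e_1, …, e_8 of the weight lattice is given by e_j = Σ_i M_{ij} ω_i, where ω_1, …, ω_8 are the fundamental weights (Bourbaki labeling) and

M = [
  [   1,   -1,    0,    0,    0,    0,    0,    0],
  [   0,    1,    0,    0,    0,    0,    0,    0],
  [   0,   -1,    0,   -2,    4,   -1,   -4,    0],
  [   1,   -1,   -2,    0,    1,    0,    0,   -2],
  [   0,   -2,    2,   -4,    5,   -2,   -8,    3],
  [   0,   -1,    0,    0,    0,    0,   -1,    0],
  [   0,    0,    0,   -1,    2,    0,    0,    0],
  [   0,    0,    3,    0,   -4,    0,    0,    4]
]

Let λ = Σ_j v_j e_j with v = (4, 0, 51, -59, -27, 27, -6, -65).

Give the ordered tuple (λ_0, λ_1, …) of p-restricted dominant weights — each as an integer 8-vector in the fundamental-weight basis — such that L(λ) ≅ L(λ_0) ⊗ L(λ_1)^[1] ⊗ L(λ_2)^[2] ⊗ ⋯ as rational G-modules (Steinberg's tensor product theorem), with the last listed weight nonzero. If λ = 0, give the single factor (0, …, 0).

Converting to the ω-basis (c_i = row i of M dotted with v = (4, 0, 51, -59, -27, 27, -6, -65)):
  c_1 = 1·4 + (-1)·(0) + 0·51 + (0)·(-59) + (0)·(-27) + 0·27 + (0)·(-6) + (0)·(-65) = 4
  c_2 = 0·4 + 1·0 + 0·51 + (0)·(-59) + (0)·(-27) + 0·27 + (0)·(-6) + (0)·(-65) = 0
  c_3 = 0·4 + (-1)·(0) + 0·51 + (-2)·(-59) + (4)·(-27) + (-1)·(27) + (-4)·(-6) + (0)·(-65) = 7
  c_4 = 1·4 + (-1)·(0) + (-2)·(51) + (0)·(-59) + (1)·(-27) + 0·27 + (0)·(-6) + (-2)·(-65) = 5
  c_5 = 0·4 + (-2)·(0) + 2·51 + (-4)·(-59) + (5)·(-27) + (-2)·(27) + (-8)·(-6) + (3)·(-65) = 2
  c_6 = 0·4 + (-1)·(0) + 0·51 + (0)·(-59) + (0)·(-27) + 0·27 + (-1)·(-6) + (0)·(-65) = 6
  c_7 = 0·4 + 0·0 + 0·51 + (-1)·(-59) + (2)·(-27) + 0·27 + (0)·(-6) + (0)·(-65) = 5
  c_8 = 0·4 + 0·0 + 3·51 + (0)·(-59) + (-4)·(-27) + 0·27 + (0)·(-6) + (4)·(-65) = 1
p = 2; digits c_i = Σ_j d_{ij}·2^j, 0 ≤ d_{ij} < 2:
  c_1 = 4 = 0·2^0 + 0·2^1 + 1·2^2
  c_2 = 0
  c_3 = 7 = 1·2^0 + 1·2^1 + 1·2^2
  c_4 = 5 = 1·2^0 + 0·2^1 + 1·2^2
  c_5 = 2 = 0·2^0 + 1·2^1
  c_6 = 6 = 0·2^0 + 1·2^1 + 1·2^2
  c_7 = 5 = 1·2^0 + 0·2^1 + 1·2^2
  c_8 = 1 = 1·2^0
Factor λ_0 = (0, 0, 1, 1, 0, 0, 1, 1)
Factor λ_1 = (0, 0, 1, 0, 1, 1, 0, 0)
Factor λ_2 = (1, 0, 1, 1, 0, 1, 1, 0)

((0, 0, 1, 1, 0, 0, 1, 1), (0, 0, 1, 0, 1, 1, 0, 0), (1, 0, 1, 1, 0, 1, 1, 0))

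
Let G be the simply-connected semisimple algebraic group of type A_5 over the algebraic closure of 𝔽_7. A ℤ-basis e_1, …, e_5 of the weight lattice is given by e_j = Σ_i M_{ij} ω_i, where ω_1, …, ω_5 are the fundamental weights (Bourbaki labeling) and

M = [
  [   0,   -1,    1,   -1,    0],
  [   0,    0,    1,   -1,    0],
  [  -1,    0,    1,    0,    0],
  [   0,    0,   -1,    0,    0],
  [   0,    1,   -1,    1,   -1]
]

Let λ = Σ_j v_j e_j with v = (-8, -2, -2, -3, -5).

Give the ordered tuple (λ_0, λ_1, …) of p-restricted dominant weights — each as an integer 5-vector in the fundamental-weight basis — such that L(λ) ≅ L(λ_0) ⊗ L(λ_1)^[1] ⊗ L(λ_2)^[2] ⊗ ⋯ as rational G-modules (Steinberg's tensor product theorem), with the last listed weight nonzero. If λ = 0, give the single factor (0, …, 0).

((3, 1, 6, 2, 2),)

Change of basis e → ω: c = M·v where v = (-8, -2, -2, -3, -5):
  c_1 = (0)·(-8) + (-1)·(-2) + (1)·(-2) + (-1)·(-3) + (0)·(-5) = 3
  c_2 = (0)·(-8) + (0)·(-2) + (1)·(-2) + (-1)·(-3) + (0)·(-5) = 1
  c_3 = (-1)·(-8) + (0)·(-2) + (1)·(-2) + (0)·(-3) + (0)·(-5) = 6
  c_4 = (0)·(-8) + (0)·(-2) + (-1)·(-2) + (0)·(-3) + (0)·(-5) = 2
  c_5 = (0)·(-8) + (1)·(-2) + (-1)·(-2) + (1)·(-3) + (-1)·(-5) = 2
p = 7; digits c_i = Σ_j d_{ij}·7^j, 0 ≤ d_{ij} < 7:
  c_1 = 3 = 3·7^0
  c_2 = 1 = 1·7^0
  c_3 = 6 = 6·7^0
  c_4 = 2 = 2·7^0
  c_5 = 2 = 2·7^0
Factor λ_0 = (3, 1, 6, 2, 2)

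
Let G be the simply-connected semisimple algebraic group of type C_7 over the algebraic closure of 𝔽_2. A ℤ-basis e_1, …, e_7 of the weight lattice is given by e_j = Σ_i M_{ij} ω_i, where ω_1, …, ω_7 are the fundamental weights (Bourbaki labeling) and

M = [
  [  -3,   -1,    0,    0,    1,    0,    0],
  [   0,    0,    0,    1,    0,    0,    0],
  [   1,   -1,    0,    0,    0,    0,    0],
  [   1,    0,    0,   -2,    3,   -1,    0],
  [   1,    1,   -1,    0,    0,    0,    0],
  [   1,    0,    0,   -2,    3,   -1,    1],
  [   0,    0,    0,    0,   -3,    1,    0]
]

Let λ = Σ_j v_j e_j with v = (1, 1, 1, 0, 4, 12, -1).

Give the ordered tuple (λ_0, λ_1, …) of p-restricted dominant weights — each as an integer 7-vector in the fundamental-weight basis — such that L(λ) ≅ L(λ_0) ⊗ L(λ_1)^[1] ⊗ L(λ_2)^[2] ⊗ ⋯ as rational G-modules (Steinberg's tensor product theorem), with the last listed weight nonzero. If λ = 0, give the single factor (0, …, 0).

((0, 0, 0, 1, 1, 0, 0),)

Change of basis e → ω: c = M·v where v = (1, 1, 1, 0, 4, 12, -1):
  c_1 = -3*1 + -1*1 + 0*1 + 0*0 + 1*4 + 0*12 + 0*-1 = 0
  c_2 = 0*1 + 0*1 + 0*1 + 1*0 + 0*4 + 0*12 + 0*-1 = 0
  c_3 = 1*1 + -1*1 + 0*1 + 0*0 + 0*4 + 0*12 + 0*-1 = 0
  c_4 = 1*1 + 0*1 + 0*1 + -2*0 + 3*4 + -1*12 + 0*-1 = 1
  c_5 = 1*1 + 1*1 + -1*1 + 0*0 + 0*4 + 0*12 + 0*-1 = 1
  c_6 = 1*1 + 0*1 + 0*1 + -2*0 + 3*4 + -1*12 + 1*-1 = 0
  c_7 = 0*1 + 0*1 + 0*1 + 0*0 + -3*4 + 1*12 + 0*-1 = 0
p = 2; digits c_i = Σ_j d_{ij}·2^j, 0 ≤ d_{ij} < 2:
  c_1 = 0
  c_2 = 0
  c_3 = 0
  c_4 = 1 = 1·2^0
  c_5 = 1 = 1·2^0
  c_6 = 0
  c_7 = 0
Factor λ_0 = (0, 0, 0, 1, 1, 0, 0)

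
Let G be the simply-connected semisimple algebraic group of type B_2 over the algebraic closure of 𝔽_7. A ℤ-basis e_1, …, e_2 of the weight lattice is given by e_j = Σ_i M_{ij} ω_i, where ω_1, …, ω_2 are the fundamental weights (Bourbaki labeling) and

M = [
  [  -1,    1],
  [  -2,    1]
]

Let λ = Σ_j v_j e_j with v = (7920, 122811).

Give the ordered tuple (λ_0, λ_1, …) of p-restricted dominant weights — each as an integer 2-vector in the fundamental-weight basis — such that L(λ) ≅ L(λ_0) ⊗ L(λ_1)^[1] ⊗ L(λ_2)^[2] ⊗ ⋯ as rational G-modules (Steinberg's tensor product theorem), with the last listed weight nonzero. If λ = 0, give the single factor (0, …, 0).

((0, 4), (5, 0), (6, 6), (5, 3), (5, 2), (6, 6))

Converting to the ω-basis (c_i = row i of M dotted with v = (7920, 122811)):
  c_1 = -1*7920 + 1*122811 = 114891
  c_2 = -2*7920 + 1*122811 = 106971
p = 7; digits c_i = Σ_j d_{ij}·7^j, 0 ≤ d_{ij} < 7:
  c_1 = 114891 = 0·7^0 + 5·7^1 + 6·7^2 + 5·7^3 + 5·7^4 + 6·7^5
  c_2 = 106971 = 4·7^0 + 0·7^1 + 6·7^2 + 3·7^3 + 2·7^4 + 6·7^5
p-restricted factor λ_0 = (0, 4)
p-restricted factor λ_1 = (5, 0)
p-restricted factor λ_2 = (6, 6)
p-restricted factor λ_3 = (5, 3)
p-restricted factor λ_4 = (5, 2)
p-restricted factor λ_5 = (6, 6)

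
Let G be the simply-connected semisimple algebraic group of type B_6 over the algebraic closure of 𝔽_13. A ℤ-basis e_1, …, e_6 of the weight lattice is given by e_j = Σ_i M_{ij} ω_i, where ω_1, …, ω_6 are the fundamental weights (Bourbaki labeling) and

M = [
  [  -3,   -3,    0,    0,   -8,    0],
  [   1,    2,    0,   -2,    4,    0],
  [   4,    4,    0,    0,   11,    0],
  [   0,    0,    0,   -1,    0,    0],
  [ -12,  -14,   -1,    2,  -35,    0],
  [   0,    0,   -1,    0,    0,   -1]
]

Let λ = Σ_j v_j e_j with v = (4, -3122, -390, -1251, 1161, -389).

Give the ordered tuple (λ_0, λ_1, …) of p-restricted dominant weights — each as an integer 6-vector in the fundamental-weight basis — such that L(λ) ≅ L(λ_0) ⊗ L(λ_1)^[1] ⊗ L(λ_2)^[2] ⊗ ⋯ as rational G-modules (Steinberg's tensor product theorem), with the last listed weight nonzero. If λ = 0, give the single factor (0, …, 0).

((1, 9, 0, 3, 3, 12), (5, 4, 10, 5, 5, 7), (0, 5, 1, 7, 5, 4))

In the fundamental-weight basis, λ has coordinates c = M·v (v = (4, -3122, -390, -1251, 1161, -389)):
  c_1 = -3*4 + -3*-3122 + 0*-390 + 0*-1251 + -8*1161 + 0*-389 = 66
  c_2 = 1*4 + 2*-3122 + 0*-390 + -2*-1251 + 4*1161 + 0*-389 = 906
  c_3 = 4*4 + 4*-3122 + 0*-390 + 0*-1251 + 11*1161 + 0*-389 = 299
  c_4 = 0*4 + 0*-3122 + 0*-390 + -1*-1251 + 0*1161 + 0*-389 = 1251
  c_5 = -12*4 + -14*-3122 + -1*-390 + 2*-1251 + -35*1161 + 0*-389 = 913
  c_6 = 0*4 + 0*-3122 + -1*-390 + 0*-1251 + 0*1161 + -1*-389 = 779
Expand coordinatewise in base 13:
  c_1 = 66 = 1·13^0 + 5·13^1
  c_2 = 906 = 9·13^0 + 4·13^1 + 5·13^2
  c_3 = 299 = 0·13^0 + 10·13^1 + 1·13^2
  c_4 = 1251 = 3·13^0 + 5·13^1 + 7·13^2
  c_5 = 913 = 3·13^0 + 5·13^1 + 5·13^2
  c_6 = 779 = 12·13^0 + 7·13^1 + 4·13^2
λ_0 = (1, 9, 0, 3, 3, 12)
λ_1 = (5, 4, 10, 5, 5, 7)
λ_2 = (0, 5, 1, 7, 5, 4)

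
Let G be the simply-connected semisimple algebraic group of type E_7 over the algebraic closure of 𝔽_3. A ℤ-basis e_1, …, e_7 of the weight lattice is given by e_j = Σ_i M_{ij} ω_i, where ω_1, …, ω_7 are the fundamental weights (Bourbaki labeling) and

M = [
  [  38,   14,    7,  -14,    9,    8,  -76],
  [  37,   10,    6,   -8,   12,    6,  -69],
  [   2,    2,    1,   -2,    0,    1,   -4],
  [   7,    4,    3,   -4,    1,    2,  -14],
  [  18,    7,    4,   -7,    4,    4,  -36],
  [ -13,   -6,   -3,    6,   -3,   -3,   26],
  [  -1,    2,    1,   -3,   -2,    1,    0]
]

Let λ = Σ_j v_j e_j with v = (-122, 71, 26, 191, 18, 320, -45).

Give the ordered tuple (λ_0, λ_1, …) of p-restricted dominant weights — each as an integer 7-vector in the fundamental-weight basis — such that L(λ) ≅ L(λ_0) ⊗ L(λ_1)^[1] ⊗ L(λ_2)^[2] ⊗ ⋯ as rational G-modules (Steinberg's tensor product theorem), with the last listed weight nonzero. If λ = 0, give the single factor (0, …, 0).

In the fundamental-weight basis, λ has coordinates c = M·v (v = (-122, 71, 26, 191, 18, 320, -45)):
  c_1 = (38)·(-122) + 14·71 + 7·26 + (-14)·(191) + 9·18 + 8·320 + (-76)·(-45) = 8
  c_2 = (37)·(-122) + 10·71 + 6·26 + (-8)·(191) + 12·18 + 6·320 + (-69)·(-45) = 65
  c_3 = (2)·(-122) + 2·71 + 1·26 + (-2)·(191) + 0·18 + 1·320 + (-4)·(-45) = 42
  c_4 = (7)·(-122) + 4·71 + 3·26 + (-4)·(191) + 1·18 + 2·320 + (-14)·(-45) = 32
  c_5 = (18)·(-122) + 7·71 + 4·26 + (-7)·(191) + 4·18 + 4·320 + (-36)·(-45) = 40
  c_6 = (-13)·(-122) + (-6)·(71) + (-3)·(26) + 6·191 + (-3)·(18) + (-3)·(320) + (26)·(-45) = 44
  c_7 = (-1)·(-122) + 2·71 + 1·26 + (-3)·(191) + (-2)·(18) + 1·320 + (0)·(-45) = 1
Expand coordinatewise in base 3:
  c_1 = 8 = 2·3^0 + 2·3^1
  c_2 = 65 = 2·3^0 + 0·3^1 + 1·3^2 + 2·3^3
  c_3 = 42 = 0·3^0 + 2·3^1 + 1·3^2 + 1·3^3
  c_4 = 32 = 2·3^0 + 1·3^1 + 0·3^2 + 1·3^3
  c_5 = 40 = 1·3^0 + 1·3^1 + 1·3^2 + 1·3^3
  c_6 = 44 = 2·3^0 + 2·3^1 + 1·3^2 + 1·3^3
  c_7 = 1 = 1·3^0
Factor λ_0 = (2, 2, 0, 2, 1, 2, 1)
Factor λ_1 = (2, 0, 2, 1, 1, 2, 0)
Factor λ_2 = (0, 1, 1, 0, 1, 1, 0)
Factor λ_3 = (0, 2, 1, 1, 1, 1, 0)

((2, 2, 0, 2, 1, 2, 1), (2, 0, 2, 1, 1, 2, 0), (0, 1, 1, 0, 1, 1, 0), (0, 2, 1, 1, 1, 1, 0))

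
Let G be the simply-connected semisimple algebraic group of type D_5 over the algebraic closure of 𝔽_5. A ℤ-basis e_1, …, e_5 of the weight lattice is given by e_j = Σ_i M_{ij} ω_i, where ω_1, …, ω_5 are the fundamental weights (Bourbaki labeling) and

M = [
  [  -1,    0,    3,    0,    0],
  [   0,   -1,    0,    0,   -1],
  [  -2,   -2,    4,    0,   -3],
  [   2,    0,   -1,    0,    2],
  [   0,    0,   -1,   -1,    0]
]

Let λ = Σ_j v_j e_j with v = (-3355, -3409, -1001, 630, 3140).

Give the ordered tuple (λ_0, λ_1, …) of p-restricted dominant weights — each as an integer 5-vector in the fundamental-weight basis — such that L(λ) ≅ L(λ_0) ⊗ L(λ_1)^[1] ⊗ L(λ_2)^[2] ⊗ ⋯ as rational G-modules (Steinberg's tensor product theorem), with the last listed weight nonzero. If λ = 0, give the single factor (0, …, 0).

((2, 4, 4, 1, 1), (0, 3, 0, 4, 4), (4, 0, 4, 2, 4), (2, 2, 0, 4, 2))

Change of basis e → ω: c = M·v where v = (-3355, -3409, -1001, 630, 3140):
  c_1 = (-1)·(-3355) + (0)·(-3409) + (3)·(-1001) + (0)·(630) + (0)·(3140) = 352
  c_2 = (0)·(-3355) + (-1)·(-3409) + (0)·(-1001) + (0)·(630) + (-1)·(3140) = 269
  c_3 = (-2)·(-3355) + (-2)·(-3409) + (4)·(-1001) + (0)·(630) + (-3)·(3140) = 104
  c_4 = (2)·(-3355) + (0)·(-3409) + (-1)·(-1001) + (0)·(630) + (2)·(3140) = 571
  c_5 = (0)·(-3355) + (0)·(-3409) + (-1)·(-1001) + (-1)·(630) + (0)·(3140) = 371
Writing each c_i in base p = 5:
  c_1 = 352 = 2·5^0 + 0·5^1 + 4·5^2 + 2·5^3
  c_2 = 269 = 4·5^0 + 3·5^1 + 0·5^2 + 2·5^3
  c_3 = 104 = 4·5^0 + 0·5^1 + 4·5^2
  c_4 = 571 = 1·5^0 + 4·5^1 + 2·5^2 + 4·5^3
  c_5 = 371 = 1·5^0 + 4·5^1 + 4·5^2 + 2·5^3
λ_0 = (2, 4, 4, 1, 1)
λ_1 = (0, 3, 0, 4, 4)
λ_2 = (4, 0, 4, 2, 4)
λ_3 = (2, 2, 0, 4, 2)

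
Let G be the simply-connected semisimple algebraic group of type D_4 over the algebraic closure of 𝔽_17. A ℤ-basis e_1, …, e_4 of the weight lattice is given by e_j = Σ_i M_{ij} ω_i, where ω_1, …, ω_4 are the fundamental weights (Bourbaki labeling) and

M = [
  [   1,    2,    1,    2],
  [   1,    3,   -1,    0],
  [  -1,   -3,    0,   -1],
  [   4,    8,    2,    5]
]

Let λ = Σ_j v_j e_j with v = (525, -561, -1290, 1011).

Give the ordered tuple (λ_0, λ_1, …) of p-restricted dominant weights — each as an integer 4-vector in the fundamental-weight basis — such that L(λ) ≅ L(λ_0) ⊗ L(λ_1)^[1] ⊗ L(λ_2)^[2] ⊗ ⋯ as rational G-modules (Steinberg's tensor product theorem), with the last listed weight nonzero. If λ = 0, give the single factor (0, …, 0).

ω-coordinates c = M·v, v = (525, -561, -1290, 1011):
  c_1 = (1)·(525) + (2)·(-561) + (1)·(-1290) + (2)·(1011) = 135
  c_2 = (1)·(525) + (3)·(-561) + (-1)·(-1290) + (0)·(1011) = 132
  c_3 = (-1)·(525) + (-3)·(-561) + (0)·(-1290) + (-1)·(1011) = 147
  c_4 = (4)·(525) + (8)·(-561) + (2)·(-1290) + (5)·(1011) = 87
Writing each c_i in base p = 17:
  c_1 = 135 = 16·17^0 + 7·17^1
  c_2 = 132 = 13·17^0 + 7·17^1
  c_3 = 147 = 11·17^0 + 8·17^1
  c_4 = 87 = 2·17^0 + 5·17^1
λ_0 = (16, 13, 11, 2)
λ_1 = (7, 7, 8, 5)

((16, 13, 11, 2), (7, 7, 8, 5))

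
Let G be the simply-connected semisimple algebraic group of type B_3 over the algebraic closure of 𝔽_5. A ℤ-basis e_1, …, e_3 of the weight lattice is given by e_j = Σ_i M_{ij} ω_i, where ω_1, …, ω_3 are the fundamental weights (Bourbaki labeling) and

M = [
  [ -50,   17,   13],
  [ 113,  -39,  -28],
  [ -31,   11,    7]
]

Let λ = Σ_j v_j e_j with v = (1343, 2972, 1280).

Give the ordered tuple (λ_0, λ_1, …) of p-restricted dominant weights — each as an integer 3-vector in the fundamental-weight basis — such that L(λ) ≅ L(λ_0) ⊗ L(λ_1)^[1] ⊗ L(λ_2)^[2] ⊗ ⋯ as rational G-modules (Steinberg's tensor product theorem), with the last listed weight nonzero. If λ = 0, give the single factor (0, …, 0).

Converting to the ω-basis (c_i = row i of M dotted with v = (1343, 2972, 1280)):
  c_1 = -50*1343 + 17*2972 + 13*1280 = 14
  c_2 = 113*1343 + -39*2972 + -28*1280 = 11
  c_3 = -31*1343 + 11*2972 + 7*1280 = 19
Base-5 expansion of each c_i:
  c_1 = 14 = 4·5^0 + 2·5^1
  c_2 = 11 = 1·5^0 + 2·5^1
  c_3 = 19 = 4·5^0 + 3·5^1
Factor λ_0 = (4, 1, 4)
Factor λ_1 = (2, 2, 3)

((4, 1, 4), (2, 2, 3))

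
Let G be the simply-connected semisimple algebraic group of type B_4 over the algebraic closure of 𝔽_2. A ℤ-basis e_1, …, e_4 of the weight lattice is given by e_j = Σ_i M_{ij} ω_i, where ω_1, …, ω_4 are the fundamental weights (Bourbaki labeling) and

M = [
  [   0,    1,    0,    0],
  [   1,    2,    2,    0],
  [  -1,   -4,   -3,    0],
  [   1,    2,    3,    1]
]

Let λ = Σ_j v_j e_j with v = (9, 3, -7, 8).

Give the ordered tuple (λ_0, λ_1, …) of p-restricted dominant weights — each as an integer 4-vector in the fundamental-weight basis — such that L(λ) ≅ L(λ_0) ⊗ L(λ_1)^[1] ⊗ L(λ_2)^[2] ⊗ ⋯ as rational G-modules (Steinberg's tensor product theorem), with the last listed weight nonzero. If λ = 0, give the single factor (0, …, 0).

ω-coordinates c = M·v, v = (9, 3, -7, 8):
  c_1 = 0·9 + 1·3 + (0)·(-7) + 0·8 = 3
  c_2 = 1·9 + 2·3 + (2)·(-7) + 0·8 = 1
  c_3 = (-1)·(9) + (-4)·(3) + (-3)·(-7) + 0·8 = 0
  c_4 = 1·9 + 2·3 + (3)·(-7) + 1·8 = 2
Writing each c_i in base p = 2:
  c_1 = 3 = 1·2^0 + 1·2^1
  c_2 = 1 = 1·2^0
  c_3 = 0
  c_4 = 2 = 0·2^0 + 1·2^1
Factor λ_0 = (1, 1, 0, 0)
Factor λ_1 = (1, 0, 0, 1)

((1, 1, 0, 0), (1, 0, 0, 1))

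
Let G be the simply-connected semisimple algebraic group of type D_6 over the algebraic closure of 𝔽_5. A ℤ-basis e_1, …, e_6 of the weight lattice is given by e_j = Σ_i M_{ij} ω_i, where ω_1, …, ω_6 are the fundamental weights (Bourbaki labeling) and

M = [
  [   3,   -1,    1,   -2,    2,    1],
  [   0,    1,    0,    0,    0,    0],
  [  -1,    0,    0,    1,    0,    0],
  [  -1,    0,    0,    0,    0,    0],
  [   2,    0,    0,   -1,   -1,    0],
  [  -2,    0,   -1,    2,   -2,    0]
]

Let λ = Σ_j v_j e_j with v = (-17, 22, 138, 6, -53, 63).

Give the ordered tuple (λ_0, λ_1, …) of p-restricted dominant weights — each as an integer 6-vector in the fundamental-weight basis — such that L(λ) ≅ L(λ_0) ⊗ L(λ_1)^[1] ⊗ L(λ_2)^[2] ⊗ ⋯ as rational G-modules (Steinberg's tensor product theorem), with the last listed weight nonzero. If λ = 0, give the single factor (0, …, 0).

((0, 2, 3, 2, 3, 4), (2, 4, 4, 3, 2, 2))

In the fundamental-weight basis, λ has coordinates c = M·v (v = (-17, 22, 138, 6, -53, 63)):
  c_1 = (3)·(-17) + (-1)·(22) + 1·138 + (-2)·(6) + (2)·(-53) + 1·63 = 10
  c_2 = (0)·(-17) + 1·22 + 0·138 + 0·6 + (0)·(-53) + 0·63 = 22
  c_3 = (-1)·(-17) + 0·22 + 0·138 + 1·6 + (0)·(-53) + 0·63 = 23
  c_4 = (-1)·(-17) + 0·22 + 0·138 + 0·6 + (0)·(-53) + 0·63 = 17
  c_5 = (2)·(-17) + 0·22 + 0·138 + (-1)·(6) + (-1)·(-53) + 0·63 = 13
  c_6 = (-2)·(-17) + 0·22 + (-1)·(138) + 2·6 + (-2)·(-53) + 0·63 = 14
Expand coordinatewise in base 5:
  c_1 = 10 = 0·5^0 + 2·5^1
  c_2 = 22 = 2·5^0 + 4·5^1
  c_3 = 23 = 3·5^0 + 4·5^1
  c_4 = 17 = 2·5^0 + 3·5^1
  c_5 = 13 = 3·5^0 + 2·5^1
  c_6 = 14 = 4·5^0 + 2·5^1
Factor λ_0 = (0, 2, 3, 2, 3, 4)
Factor λ_1 = (2, 4, 4, 3, 2, 2)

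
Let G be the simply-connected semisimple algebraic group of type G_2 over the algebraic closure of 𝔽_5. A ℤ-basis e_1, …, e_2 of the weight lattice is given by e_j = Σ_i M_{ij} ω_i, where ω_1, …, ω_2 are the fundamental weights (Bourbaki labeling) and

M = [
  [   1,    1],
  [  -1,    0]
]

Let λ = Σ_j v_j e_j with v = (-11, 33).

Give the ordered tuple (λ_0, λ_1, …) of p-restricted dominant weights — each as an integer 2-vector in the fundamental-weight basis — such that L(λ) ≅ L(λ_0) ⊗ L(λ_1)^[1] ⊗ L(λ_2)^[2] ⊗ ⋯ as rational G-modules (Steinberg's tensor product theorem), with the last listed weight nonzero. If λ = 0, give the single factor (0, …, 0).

Converting to the ω-basis (c_i = row i of M dotted with v = (-11, 33)):
  c_1 = (1)·(-11) + 1·33 = 22
  c_2 = (-1)·(-11) + 0·33 = 11
Base-5 expansion of each c_i:
  c_1 = 22 = 2·5^0 + 4·5^1
  c_2 = 11 = 1·5^0 + 2·5^1
Factor λ_0 = (2, 1)
Factor λ_1 = (4, 2)

((2, 1), (4, 2))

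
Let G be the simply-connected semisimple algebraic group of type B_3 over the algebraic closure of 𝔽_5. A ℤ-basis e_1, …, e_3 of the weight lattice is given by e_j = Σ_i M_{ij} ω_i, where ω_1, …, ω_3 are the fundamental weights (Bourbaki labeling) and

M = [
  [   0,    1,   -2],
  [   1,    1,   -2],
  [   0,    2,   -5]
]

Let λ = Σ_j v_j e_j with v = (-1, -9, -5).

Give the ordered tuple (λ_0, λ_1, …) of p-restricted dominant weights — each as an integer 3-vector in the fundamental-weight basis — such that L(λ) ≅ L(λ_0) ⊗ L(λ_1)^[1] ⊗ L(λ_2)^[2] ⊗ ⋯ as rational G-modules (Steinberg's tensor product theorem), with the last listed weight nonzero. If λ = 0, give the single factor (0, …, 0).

((1, 0, 2), (0, 0, 1))

Converting to the ω-basis (c_i = row i of M dotted with v = (-1, -9, -5)):
  c_1 = (0)·(-1) + (1)·(-9) + (-2)·(-5) = 1
  c_2 = (1)·(-1) + (1)·(-9) + (-2)·(-5) = 0
  c_3 = (0)·(-1) + (2)·(-9) + (-5)·(-5) = 7
Base-5 expansion of each c_i:
  c_1 = 1 = 1·5^0
  c_2 = 0
  c_3 = 7 = 2·5^0 + 1·5^1
Factor λ_0 = (1, 0, 2)
Factor λ_1 = (0, 0, 1)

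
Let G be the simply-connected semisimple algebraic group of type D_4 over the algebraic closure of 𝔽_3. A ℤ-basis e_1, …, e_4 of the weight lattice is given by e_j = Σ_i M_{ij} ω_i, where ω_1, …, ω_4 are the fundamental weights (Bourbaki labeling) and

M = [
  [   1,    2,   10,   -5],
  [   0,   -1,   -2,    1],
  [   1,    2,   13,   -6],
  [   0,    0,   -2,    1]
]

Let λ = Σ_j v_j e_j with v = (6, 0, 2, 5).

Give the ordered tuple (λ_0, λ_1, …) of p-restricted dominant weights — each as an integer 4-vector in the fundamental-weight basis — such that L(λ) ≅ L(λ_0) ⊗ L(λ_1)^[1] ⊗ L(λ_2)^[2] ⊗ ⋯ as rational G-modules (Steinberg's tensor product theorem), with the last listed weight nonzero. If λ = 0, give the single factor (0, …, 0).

ω-coordinates c = M·v, v = (6, 0, 2, 5):
  c_1 = 1*6 + 2*0 + 10*2 + -5*5 = 1
  c_2 = 0*6 + -1*0 + -2*2 + 1*5 = 1
  c_3 = 1*6 + 2*0 + 13*2 + -6*5 = 2
  c_4 = 0*6 + 0*0 + -2*2 + 1*5 = 1
Writing each c_i in base p = 3:
  c_1 = 1 = 1·3^0
  c_2 = 1 = 1·3^0
  c_3 = 2 = 2·3^0
  c_4 = 1 = 1·3^0
Factor λ_0 = (1, 1, 2, 1)

((1, 1, 2, 1),)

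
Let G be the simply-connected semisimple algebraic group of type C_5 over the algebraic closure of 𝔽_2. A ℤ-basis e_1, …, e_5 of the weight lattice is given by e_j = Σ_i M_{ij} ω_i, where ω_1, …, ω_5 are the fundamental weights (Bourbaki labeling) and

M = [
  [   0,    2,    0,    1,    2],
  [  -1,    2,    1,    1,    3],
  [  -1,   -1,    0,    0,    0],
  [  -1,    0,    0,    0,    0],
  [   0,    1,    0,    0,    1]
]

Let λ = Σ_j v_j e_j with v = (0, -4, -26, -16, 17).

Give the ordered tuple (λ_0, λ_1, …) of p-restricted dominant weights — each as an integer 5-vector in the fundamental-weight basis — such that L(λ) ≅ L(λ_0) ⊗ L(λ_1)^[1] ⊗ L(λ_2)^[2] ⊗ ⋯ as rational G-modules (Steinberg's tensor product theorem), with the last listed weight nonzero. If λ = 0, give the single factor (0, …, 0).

Change of basis e → ω: c = M·v where v = (0, -4, -26, -16, 17):
  c_1 = 0*0 + 2*-4 + 0*-26 + 1*-16 + 2*17 = 10
  c_2 = -1*0 + 2*-4 + 1*-26 + 1*-16 + 3*17 = 1
  c_3 = -1*0 + -1*-4 + 0*-26 + 0*-16 + 0*17 = 4
  c_4 = -1*0 + 0*-4 + 0*-26 + 0*-16 + 0*17 = 0
  c_5 = 0*0 + 1*-4 + 0*-26 + 0*-16 + 1*17 = 13
Base-2 expansion of each c_i:
  c_1 = 10 = 0·2^0 + 1·2^1 + 0·2^2 + 1·2^3
  c_2 = 1 = 1·2^0
  c_3 = 4 = 0·2^0 + 0·2^1 + 1·2^2
  c_4 = 0
  c_5 = 13 = 1·2^0 + 0·2^1 + 1·2^2 + 1·2^3
Factor λ_0 = (0, 1, 0, 0, 1)
Factor λ_1 = (1, 0, 0, 0, 0)
Factor λ_2 = (0, 0, 1, 0, 1)
Factor λ_3 = (1, 0, 0, 0, 1)

((0, 1, 0, 0, 1), (1, 0, 0, 0, 0), (0, 0, 1, 0, 1), (1, 0, 0, 0, 1))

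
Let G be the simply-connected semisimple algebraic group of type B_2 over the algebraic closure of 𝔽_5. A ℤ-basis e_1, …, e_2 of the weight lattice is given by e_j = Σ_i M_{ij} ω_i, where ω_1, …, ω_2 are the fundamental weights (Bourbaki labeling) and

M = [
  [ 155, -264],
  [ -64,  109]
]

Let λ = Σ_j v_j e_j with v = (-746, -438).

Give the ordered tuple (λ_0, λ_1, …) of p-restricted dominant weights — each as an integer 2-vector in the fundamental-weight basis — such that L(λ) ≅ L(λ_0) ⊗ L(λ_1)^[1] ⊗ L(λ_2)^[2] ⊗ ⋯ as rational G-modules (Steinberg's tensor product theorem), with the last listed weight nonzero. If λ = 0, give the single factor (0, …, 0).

((2, 2),)

Compute c_i = Σ_j M_{ij} v_j with v = (-746, -438):
  c_1 = (155)·(-746) + (-264)·(-438) = 2
  c_2 = (-64)·(-746) + (109)·(-438) = 2
p = 5; digits c_i = Σ_j d_{ij}·5^j, 0 ≤ d_{ij} < 5:
  c_1 = 2 = 2·5^0
  c_2 = 2 = 2·5^0
Factor λ_0 = (2, 2)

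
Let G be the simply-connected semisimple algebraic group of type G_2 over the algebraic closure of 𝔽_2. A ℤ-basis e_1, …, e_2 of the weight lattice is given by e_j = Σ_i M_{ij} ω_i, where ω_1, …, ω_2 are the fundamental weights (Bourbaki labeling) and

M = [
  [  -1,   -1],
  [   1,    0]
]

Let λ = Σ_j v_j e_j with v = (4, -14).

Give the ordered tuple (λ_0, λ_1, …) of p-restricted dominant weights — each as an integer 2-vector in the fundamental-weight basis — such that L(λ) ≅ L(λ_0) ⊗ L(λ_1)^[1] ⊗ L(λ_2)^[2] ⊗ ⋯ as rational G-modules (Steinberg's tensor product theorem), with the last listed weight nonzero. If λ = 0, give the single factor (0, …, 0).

((0, 0), (1, 0), (0, 1), (1, 0))

Converting to the ω-basis (c_i = row i of M dotted with v = (4, -14)):
  c_1 = (-1)·(4) + (-1)·(-14) = 10
  c_2 = (1)·(4) + (0)·(-14) = 4
Base-2 expansion of each c_i:
  c_1 = 10 = 0·2^0 + 1·2^1 + 0·2^2 + 1·2^3
  c_2 = 4 = 0·2^0 + 0·2^1 + 1·2^2
λ_0 = (0, 0)
λ_1 = (1, 0)
λ_2 = (0, 1)
λ_3 = (1, 0)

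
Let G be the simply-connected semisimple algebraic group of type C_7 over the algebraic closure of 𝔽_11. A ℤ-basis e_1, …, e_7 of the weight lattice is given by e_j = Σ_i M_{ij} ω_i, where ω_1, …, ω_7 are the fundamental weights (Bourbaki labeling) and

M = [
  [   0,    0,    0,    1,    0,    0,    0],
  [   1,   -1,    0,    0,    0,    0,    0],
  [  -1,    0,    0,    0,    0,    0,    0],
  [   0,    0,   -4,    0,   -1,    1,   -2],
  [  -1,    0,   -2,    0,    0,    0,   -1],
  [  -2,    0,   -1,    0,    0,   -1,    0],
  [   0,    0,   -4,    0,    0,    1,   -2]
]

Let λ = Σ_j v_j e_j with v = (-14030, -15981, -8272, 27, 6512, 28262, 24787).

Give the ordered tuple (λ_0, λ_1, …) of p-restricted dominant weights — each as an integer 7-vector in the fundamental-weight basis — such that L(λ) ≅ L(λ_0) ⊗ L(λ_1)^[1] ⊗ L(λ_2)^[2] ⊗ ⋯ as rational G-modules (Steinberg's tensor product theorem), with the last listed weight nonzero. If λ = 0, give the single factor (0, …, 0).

((5, 4, 5, 6, 1, 7, 6), (2, 1, 10, 5, 9, 7, 3), (0, 5, 5, 10, 3, 0, 9), (0, 1, 10, 3, 4, 6, 8))

ω-coordinates c = M·v, v = (-14030, -15981, -8272, 27, 6512, 28262, 24787):
  c_1 = (0)·(-14030) + (0)·(-15981) + (0)·(-8272) + (1)·(27) + (0)·(6512) + (0)·(28262) + (0)·(24787) = 27
  c_2 = (1)·(-14030) + (-1)·(-15981) + (0)·(-8272) + (0)·(27) + (0)·(6512) + (0)·(28262) + (0)·(24787) = 1951
  c_3 = (-1)·(-14030) + (0)·(-15981) + (0)·(-8272) + (0)·(27) + (0)·(6512) + (0)·(28262) + (0)·(24787) = 14030
  c_4 = (0)·(-14030) + (0)·(-15981) + (-4)·(-8272) + (0)·(27) + (-1)·(6512) + (1)·(28262) + (-2)·(24787) = 5264
  c_5 = (-1)·(-14030) + (0)·(-15981) + (-2)·(-8272) + (0)·(27) + (0)·(6512) + (0)·(28262) + (-1)·(24787) = 5787
  c_6 = (-2)·(-14030) + (0)·(-15981) + (-1)·(-8272) + (0)·(27) + (0)·(6512) + (-1)·(28262) + (0)·(24787) = 8070
  c_7 = (0)·(-14030) + (0)·(-15981) + (-4)·(-8272) + (0)·(27) + (0)·(6512) + (1)·(28262) + (-2)·(24787) = 11776
Base-11 expansion of each c_i:
  c_1 = 27 = 5·11^0 + 2·11^1
  c_2 = 1951 = 4·11^0 + 1·11^1 + 5·11^2 + 1·11^3
  c_3 = 14030 = 5·11^0 + 10·11^1 + 5·11^2 + 10·11^3
  c_4 = 5264 = 6·11^0 + 5·11^1 + 10·11^2 + 3·11^3
  c_5 = 5787 = 1·11^0 + 9·11^1 + 3·11^2 + 4·11^3
  c_6 = 8070 = 7·11^0 + 7·11^1 + 0·11^2 + 6·11^3
  c_7 = 11776 = 6·11^0 + 3·11^1 + 9·11^2 + 8·11^3
p-restricted factor λ_0 = (5, 4, 5, 6, 1, 7, 6)
p-restricted factor λ_1 = (2, 1, 10, 5, 9, 7, 3)
p-restricted factor λ_2 = (0, 5, 5, 10, 3, 0, 9)
p-restricted factor λ_3 = (0, 1, 10, 3, 4, 6, 8)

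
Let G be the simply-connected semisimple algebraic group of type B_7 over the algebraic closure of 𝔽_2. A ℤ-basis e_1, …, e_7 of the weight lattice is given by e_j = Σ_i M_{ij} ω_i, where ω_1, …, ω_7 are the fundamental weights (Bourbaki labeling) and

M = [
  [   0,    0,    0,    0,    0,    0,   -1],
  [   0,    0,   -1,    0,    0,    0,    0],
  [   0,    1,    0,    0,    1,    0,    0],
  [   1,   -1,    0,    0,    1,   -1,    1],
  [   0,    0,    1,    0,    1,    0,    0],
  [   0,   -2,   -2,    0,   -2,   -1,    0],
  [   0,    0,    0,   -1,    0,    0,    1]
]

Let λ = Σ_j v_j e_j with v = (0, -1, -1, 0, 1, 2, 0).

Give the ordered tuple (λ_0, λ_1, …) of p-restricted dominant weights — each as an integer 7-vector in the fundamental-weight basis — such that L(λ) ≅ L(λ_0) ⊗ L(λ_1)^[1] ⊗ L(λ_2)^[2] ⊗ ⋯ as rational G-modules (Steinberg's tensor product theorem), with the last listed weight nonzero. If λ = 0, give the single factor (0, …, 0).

Converting to the ω-basis (c_i = row i of M dotted with v = (0, -1, -1, 0, 1, 2, 0)):
  c_1 = (0)·(0) + (0)·(-1) + (0)·(-1) + (0)·(0) + (0)·(1) + (0)·(2) + (-1)·(0) = 0
  c_2 = (0)·(0) + (0)·(-1) + (-1)·(-1) + (0)·(0) + (0)·(1) + (0)·(2) + (0)·(0) = 1
  c_3 = (0)·(0) + (1)·(-1) + (0)·(-1) + (0)·(0) + (1)·(1) + (0)·(2) + (0)·(0) = 0
  c_4 = (1)·(0) + (-1)·(-1) + (0)·(-1) + (0)·(0) + (1)·(1) + (-1)·(2) + (1)·(0) = 0
  c_5 = (0)·(0) + (0)·(-1) + (1)·(-1) + (0)·(0) + (1)·(1) + (0)·(2) + (0)·(0) = 0
  c_6 = (0)·(0) + (-2)·(-1) + (-2)·(-1) + (0)·(0) + (-2)·(1) + (-1)·(2) + (0)·(0) = 0
  c_7 = (0)·(0) + (0)·(-1) + (0)·(-1) + (-1)·(0) + (0)·(1) + (0)·(2) + (1)·(0) = 0
Base-2 expansion of each c_i:
  c_1 = 0
  c_2 = 1 = 1·2^0
  c_3 = 0
  c_4 = 0
  c_5 = 0
  c_6 = 0
  c_7 = 0
p-restricted factor λ_0 = (0, 1, 0, 0, 0, 0, 0)

((0, 1, 0, 0, 0, 0, 0),)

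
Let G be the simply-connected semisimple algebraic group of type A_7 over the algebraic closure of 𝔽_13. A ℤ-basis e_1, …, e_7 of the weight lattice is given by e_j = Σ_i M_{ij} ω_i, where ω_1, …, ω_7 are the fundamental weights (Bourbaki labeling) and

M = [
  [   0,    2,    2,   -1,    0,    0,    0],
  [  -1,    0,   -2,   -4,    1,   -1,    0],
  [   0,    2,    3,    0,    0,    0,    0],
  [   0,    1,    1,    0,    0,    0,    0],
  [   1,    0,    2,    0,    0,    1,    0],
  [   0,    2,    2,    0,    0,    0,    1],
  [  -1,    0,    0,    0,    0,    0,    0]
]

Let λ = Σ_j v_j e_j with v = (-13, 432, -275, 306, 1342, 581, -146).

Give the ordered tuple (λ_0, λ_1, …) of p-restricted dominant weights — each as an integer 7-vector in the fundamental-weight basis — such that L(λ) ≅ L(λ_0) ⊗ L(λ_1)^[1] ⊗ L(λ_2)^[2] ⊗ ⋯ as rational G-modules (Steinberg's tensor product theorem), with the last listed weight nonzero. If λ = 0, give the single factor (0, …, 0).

In the fundamental-weight basis, λ has coordinates c = M·v (v = (-13, 432, -275, 306, 1342, 581, -146)):
  c_1 = (0)·(-13) + (2)·(432) + (2)·(-275) + (-1)·(306) + (0)·(1342) + (0)·(581) + (0)·(-146) = 8
  c_2 = (-1)·(-13) + (0)·(432) + (-2)·(-275) + (-4)·(306) + (1)·(1342) + (-1)·(581) + (0)·(-146) = 100
  c_3 = (0)·(-13) + (2)·(432) + (3)·(-275) + (0)·(306) + (0)·(1342) + (0)·(581) + (0)·(-146) = 39
  c_4 = (0)·(-13) + (1)·(432) + (1)·(-275) + (0)·(306) + (0)·(1342) + (0)·(581) + (0)·(-146) = 157
  c_5 = (1)·(-13) + (0)·(432) + (2)·(-275) + (0)·(306) + (0)·(1342) + (1)·(581) + (0)·(-146) = 18
  c_6 = (0)·(-13) + (2)·(432) + (2)·(-275) + (0)·(306) + (0)·(1342) + (0)·(581) + (1)·(-146) = 168
  c_7 = (-1)·(-13) + (0)·(432) + (0)·(-275) + (0)·(306) + (0)·(1342) + (0)·(581) + (0)·(-146) = 13
Base-13 expansion of each c_i:
  c_1 = 8 = 8·13^0
  c_2 = 100 = 9·13^0 + 7·13^1
  c_3 = 39 = 0·13^0 + 3·13^1
  c_4 = 157 = 1·13^0 + 12·13^1
  c_5 = 18 = 5·13^0 + 1·13^1
  c_6 = 168 = 12·13^0 + 12·13^1
  c_7 = 13 = 0·13^0 + 1·13^1
λ_0 = (8, 9, 0, 1, 5, 12, 0)
λ_1 = (0, 7, 3, 12, 1, 12, 1)

((8, 9, 0, 1, 5, 12, 0), (0, 7, 3, 12, 1, 12, 1))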